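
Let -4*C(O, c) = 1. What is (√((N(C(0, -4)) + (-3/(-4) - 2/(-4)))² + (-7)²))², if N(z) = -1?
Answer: 785/16 ≈ 49.063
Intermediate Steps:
C(O, c) = -¼ (C(O, c) = -¼*1 = -¼)
(√((N(C(0, -4)) + (-3/(-4) - 2/(-4)))² + (-7)²))² = (√((-1 + (-3/(-4) - 2/(-4)))² + (-7)²))² = (√((-1 + (-3*(-¼) - 2*(-¼)))² + 49))² = (√((-1 + (¾ + ½))² + 49))² = (√((-1 + 5/4)² + 49))² = (√((¼)² + 49))² = (√(1/16 + 49))² = (√(785/16))² = (√785/4)² = 785/16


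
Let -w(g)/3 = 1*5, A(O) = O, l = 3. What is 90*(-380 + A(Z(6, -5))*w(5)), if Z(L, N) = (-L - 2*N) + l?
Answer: -43650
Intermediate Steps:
Z(L, N) = 3 - L - 2*N (Z(L, N) = (-L - 2*N) + 3 = 3 - L - 2*N)
w(g) = -15 (w(g) = -3*5 = -15)
90*(-380 + A(Z(6, -5))*w(5)) = 90*(-380 + (3 - 1*6 - 2*(-5))*(-15)) = 90*(-380 + (3 - 6 + 10)*(-15)) = 90*(-380 + 7*(-15)) = 90*(-380 - 105) = 90*(-485) = -43650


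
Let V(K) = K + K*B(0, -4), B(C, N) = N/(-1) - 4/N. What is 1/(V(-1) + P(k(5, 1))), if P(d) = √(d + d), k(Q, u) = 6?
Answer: -¼ - √3/12 ≈ -0.39434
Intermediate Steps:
B(C, N) = -N - 4/N (B(C, N) = N*(-1) - 4/N = -N - 4/N)
P(d) = √2*√d (P(d) = √(2*d) = √2*√d)
V(K) = 6*K (V(K) = K + K*(-1*(-4) - 4/(-4)) = K + K*(4 - 4*(-¼)) = K + K*(4 + 1) = K + K*5 = K + 5*K = 6*K)
1/(V(-1) + P(k(5, 1))) = 1/(6*(-1) + √2*√6) = 1/(-6 + 2*√3)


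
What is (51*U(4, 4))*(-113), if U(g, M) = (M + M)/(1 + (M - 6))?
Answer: 46104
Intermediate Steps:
U(g, M) = 2*M/(-5 + M) (U(g, M) = (2*M)/(1 + (-6 + M)) = (2*M)/(-5 + M) = 2*M/(-5 + M))
(51*U(4, 4))*(-113) = (51*(2*4/(-5 + 4)))*(-113) = (51*(2*4/(-1)))*(-113) = (51*(2*4*(-1)))*(-113) = (51*(-8))*(-113) = -408*(-113) = 46104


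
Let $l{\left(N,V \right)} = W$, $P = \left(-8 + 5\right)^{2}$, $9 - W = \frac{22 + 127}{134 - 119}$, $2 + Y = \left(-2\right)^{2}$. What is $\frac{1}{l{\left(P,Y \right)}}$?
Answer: $- \frac{15}{14} \approx -1.0714$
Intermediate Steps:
$Y = 2$ ($Y = -2 + \left(-2\right)^{2} = -2 + 4 = 2$)
$W = - \frac{14}{15}$ ($W = 9 - \frac{22 + 127}{134 - 119} = 9 - \frac{149}{15} = - \frac{14}{15} \approx -0.93333$)
$P = 9$ ($P = \left(-3\right)^{2} = 9$)
$l{\left(N,V \right)} = - \frac{14}{15}$
$\frac{1}{l{\left(P,Y \right)}} = \frac{1}{- \frac{14}{15}} = - \frac{15}{14}$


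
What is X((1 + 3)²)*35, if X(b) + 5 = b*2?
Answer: 945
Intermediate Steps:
X(b) = -5 + 2*b (X(b) = -5 + b*2 = -5 + 2*b)
X((1 + 3)²)*35 = (-5 + 2*(1 + 3)²)*35 = (-5 + 2*4²)*35 = (-5 + 2*16)*35 = (-5 + 32)*35 = 27*35 = 945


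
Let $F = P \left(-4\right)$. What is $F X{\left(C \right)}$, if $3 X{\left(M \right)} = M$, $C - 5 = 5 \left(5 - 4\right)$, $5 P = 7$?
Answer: $- \frac{56}{3} \approx -18.667$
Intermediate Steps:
$P = \frac{7}{5}$ ($P = \frac{1}{5} \cdot 7 = \frac{7}{5} \approx 1.4$)
$C = 10$ ($C = 5 + 5 \left(5 - 4\right) = 5 + 5 \cdot 1 = 5 + 5 = 10$)
$F = - \frac{28}{5}$ ($F = \frac{7}{5} \left(-4\right) = - \frac{28}{5} \approx -5.6$)
$X{\left(M \right)} = \frac{M}{3}$
$F X{\left(C \right)} = - \frac{28 \cdot \frac{1}{3} \cdot 10}{5} = \left(- \frac{28}{5}\right) \frac{10}{3} = - \frac{56}{3}$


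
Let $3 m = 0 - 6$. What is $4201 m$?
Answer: $-8402$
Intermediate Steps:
$m = -2$ ($m = \frac{0 - 6}{3} = \frac{1}{3} \left(-6\right) = -2$)
$4201 m = 4201 \left(-2\right) = -8402$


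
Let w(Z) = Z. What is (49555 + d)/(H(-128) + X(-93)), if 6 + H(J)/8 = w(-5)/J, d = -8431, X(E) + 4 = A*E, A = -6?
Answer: 657984/8101 ≈ 81.223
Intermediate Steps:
X(E) = -4 - 6*E
H(J) = -48 - 40/J (H(J) = -48 + 8*(-5/J) = -48 - 40/J)
(49555 + d)/(H(-128) + X(-93)) = (49555 - 8431)/((-48 - 40/(-128)) + (-4 - 6*(-93))) = 41124/((-48 - 40*(-1/128)) + (-4 + 558)) = 41124/((-48 + 5/16) + 554) = 41124/(-763/16 + 554) = 41124/(8101/16) = 41124*(16/8101) = 657984/8101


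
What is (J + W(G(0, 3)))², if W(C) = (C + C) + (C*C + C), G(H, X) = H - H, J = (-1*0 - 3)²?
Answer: 81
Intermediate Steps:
J = 9 (J = (0 - 3)² = (-3)² = 9)
G(H, X) = 0
W(C) = C² + 3*C (W(C) = 2*C + (C² + C) = 2*C + (C + C²) = C² + 3*C)
(J + W(G(0, 3)))² = (9 + 0*(3 + 0))² = (9 + 0*3)² = (9 + 0)² = 9² = 81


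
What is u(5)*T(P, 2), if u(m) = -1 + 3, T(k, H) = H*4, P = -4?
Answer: 16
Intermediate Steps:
T(k, H) = 4*H
u(m) = 2
u(5)*T(P, 2) = 2*(4*2) = 2*8 = 16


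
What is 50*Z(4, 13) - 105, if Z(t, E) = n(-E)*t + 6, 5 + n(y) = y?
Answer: -3405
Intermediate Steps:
n(y) = -5 + y
Z(t, E) = 6 + t*(-5 - E) (Z(t, E) = (-5 - E)*t + 6 = t*(-5 - E) + 6 = 6 + t*(-5 - E))
50*Z(4, 13) - 105 = 50*(6 - 1*4*(5 + 13)) - 105 = 50*(6 - 1*4*18) - 105 = 50*(6 - 72) - 105 = 50*(-66) - 105 = -3300 - 105 = -3405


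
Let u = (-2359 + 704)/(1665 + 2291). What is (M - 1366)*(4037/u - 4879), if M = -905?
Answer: 54606460707/1655 ≈ 3.2995e+7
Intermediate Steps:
u = -1655/3956 ≈ -0.41835
(M - 1366)*(4037/u - 4879) = (-905 - 1366)*(4037/(-1655/3956) - 4879) = -2271*(4037*(-3956/1655) - 4879) = -2271*(-15970372/1655 - 4879) = -2271*(-24045117/1655) = 54606460707/1655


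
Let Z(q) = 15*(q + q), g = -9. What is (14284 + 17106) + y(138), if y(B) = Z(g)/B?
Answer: 721925/23 ≈ 31388.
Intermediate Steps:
Z(q) = 30*q (Z(q) = 15*(2*q) = 30*q)
y(B) = -270/B (y(B) = (30*(-9))/B = -270/B)
(14284 + 17106) + y(138) = (14284 + 17106) - 270/138 = 31390 - 270*1/138 = 31390 - 45/23 = 721925/23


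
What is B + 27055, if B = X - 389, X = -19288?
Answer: 7378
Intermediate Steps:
B = -19677 (B = -19288 - 389 = -19677)
B + 27055 = -19677 + 27055 = 7378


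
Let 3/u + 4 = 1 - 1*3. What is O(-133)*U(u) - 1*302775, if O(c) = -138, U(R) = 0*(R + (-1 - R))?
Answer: -302775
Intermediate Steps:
u = -½ (u = 3/(-4 + (1 - 1*3)) = 3/(-4 + (1 - 3)) = 3/(-4 - 2) = 3/(-6) = 3*(-⅙) = -½ ≈ -0.50000)
U(R) = 0 (U(R) = 0*(-1) = 0)
O(-133)*U(u) - 1*302775 = -138*0 - 1*302775 = 0 - 302775 = -302775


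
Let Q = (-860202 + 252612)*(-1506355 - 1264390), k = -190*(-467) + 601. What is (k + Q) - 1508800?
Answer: 1683475535081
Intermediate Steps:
k = 89331 (k = 88730 + 601 = 89331)
Q = 1683476954550 (Q = -607590*(-2770745) = 1683476954550)
(k + Q) - 1508800 = (89331 + 1683476954550) - 1508800 = 1683477043881 - 1508800 = 1683475535081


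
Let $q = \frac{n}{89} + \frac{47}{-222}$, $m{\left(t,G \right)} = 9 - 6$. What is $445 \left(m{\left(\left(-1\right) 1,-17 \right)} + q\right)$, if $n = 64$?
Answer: $\frac{346495}{222} \approx 1560.8$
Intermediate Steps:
$m{\left(t,G \right)} = 3$
$q = \frac{10025}{19758}$ ($q = \frac{64}{89} + \frac{47}{-222} = 64 \cdot \frac{1}{89} + 47 \left(- \frac{1}{222}\right) = \frac{64}{89} - \frac{47}{222} = \frac{10025}{19758} \approx 0.50739$)
$445 \left(m{\left(\left(-1\right) 1,-17 \right)} + q\right) = 445 \left(3 + \frac{10025}{19758}\right) = 445 \cdot \frac{69299}{19758} = \frac{346495}{222}$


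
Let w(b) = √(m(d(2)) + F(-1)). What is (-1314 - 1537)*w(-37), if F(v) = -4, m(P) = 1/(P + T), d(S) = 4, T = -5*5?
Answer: -2851*I*√1785/21 ≈ -5735.8*I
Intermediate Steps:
T = -25
m(P) = 1/(-25 + P) (m(P) = 1/(P - 25) = 1/(-25 + P))
w(b) = I*√1785/21 (w(b) = √(1/(-25 + 4) - 4) = √(1/(-21) - 4) = √(-1/21 - 4) = √(-85/21) = I*√1785/21)
(-1314 - 1537)*w(-37) = (-1314 - 1537)*(I*√1785/21) = -2851*I*√1785/21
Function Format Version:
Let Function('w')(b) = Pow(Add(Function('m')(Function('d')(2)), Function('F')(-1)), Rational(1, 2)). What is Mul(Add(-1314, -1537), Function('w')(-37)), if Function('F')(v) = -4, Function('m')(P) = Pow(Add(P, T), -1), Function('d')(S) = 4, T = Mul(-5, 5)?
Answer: Mul(Rational(-2851, 21), I, Pow(1785, Rational(1, 2))) ≈ Mul(-5735.8, I)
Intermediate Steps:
T = -25
Function('m')(P) = Pow(Add(-25, P), -1) (Function('m')(P) = Pow(Add(P, -25), -1) = Pow(Add(-25, P), -1))
Function('w')(b) = Mul(Rational(1, 21), I, Pow(1785, Rational(1, 2))) (Function('w')(b) = Pow(Add(Pow(Add(-25, 4), -1), -4), Rational(1, 2)) = Pow(Add(Pow(-21, -1), -4), Rational(1, 2)) = Pow(Add(Rational(-1, 21), -4), Rational(1, 2)) = Pow(Rational(-85, 21), Rational(1, 2)) = Mul(Rational(1, 21), I, Pow(1785, Rational(1, 2))))
Mul(Add(-1314, -1537), Function('w')(-37)) = Mul(Add(-1314, -1537), Mul(Rational(1, 21), I, Pow(1785, Rational(1, 2)))) = Mul(-2851, Mul(Rational(1, 21), I, Pow(1785, Rational(1, 2)))) = Mul(Rational(-2851, 21), I, Pow(1785, Rational(1, 2)))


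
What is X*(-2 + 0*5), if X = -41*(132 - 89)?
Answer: 3526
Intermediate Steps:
X = -1763 (X = -41*43 = -1763)
X*(-2 + 0*5) = -1763*(-2 + 0*5) = -1763*(-2 + 0) = -1763*(-2) = 3526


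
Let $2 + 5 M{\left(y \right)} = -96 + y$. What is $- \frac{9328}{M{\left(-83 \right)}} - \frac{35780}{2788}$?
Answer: $\frac{30889035}{126157} \approx 244.85$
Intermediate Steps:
$M{\left(y \right)} = - \frac{98}{5} + \frac{y}{5}$ ($M{\left(y \right)} = - \frac{2}{5} + \frac{-96 + y}{5} = - \frac{2}{5} + \left(- \frac{96}{5} + \frac{y}{5}\right) = - \frac{98}{5} + \frac{y}{5}$)
$- \frac{9328}{M{\left(-83 \right)}} - \frac{35780}{2788} = - \frac{9328}{- \frac{98}{5} + \frac{1}{5} \left(-83\right)} - \frac{35780}{2788} = - \frac{9328}{- \frac{98}{5} - \frac{83}{5}} - \frac{8945}{697} = - \frac{9328}{- \frac{181}{5}} - \frac{8945}{697} = \left(-9328\right) \left(- \frac{5}{181}\right) - \frac{8945}{697} = \frac{46640}{181} - \frac{8945}{697} = \frac{30889035}{126157}$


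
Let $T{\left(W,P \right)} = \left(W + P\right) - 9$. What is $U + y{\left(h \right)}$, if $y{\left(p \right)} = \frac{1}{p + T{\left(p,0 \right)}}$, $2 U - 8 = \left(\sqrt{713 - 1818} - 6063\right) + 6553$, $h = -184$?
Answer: $\frac{93872}{377} + \frac{i \sqrt{1105}}{2} \approx 249.0 + 16.621 i$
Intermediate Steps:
$T{\left(W,P \right)} = -9 + P + W$ ($T{\left(W,P \right)} = \left(P + W\right) - 9 = -9 + P + W$)
$U = 249 + \frac{i \sqrt{1105}}{2}$ ($U = 4 + \frac{\left(\sqrt{713 - 1818} - 6063\right) + 6553}{2} = 4 + \frac{\left(\sqrt{-1105} - 6063\right) + 6553}{2} = 4 + \frac{\left(i \sqrt{1105} - 6063\right) + 6553}{2} = 4 + \frac{\left(-6063 + i \sqrt{1105}\right) + 6553}{2} = 4 + \frac{490 + i \sqrt{1105}}{2} = 4 + \left(245 + \frac{i \sqrt{1105}}{2}\right) = 249 + \frac{i \sqrt{1105}}{2} \approx 249.0 + 16.621 i$)
$y{\left(p \right)} = \frac{1}{-9 + 2 p}$ ($y{\left(p \right)} = \frac{1}{p + \left(-9 + 0 + p\right)} = \frac{1}{p + \left(-9 + p\right)} = \frac{1}{-9 + 2 p}$)
$U + y{\left(h \right)} = \left(249 + \frac{i \sqrt{1105}}{2}\right) + \frac{1}{-9 + 2 \left(-184\right)} = \left(249 + \frac{i \sqrt{1105}}{2}\right) + \frac{1}{-9 - 368} = \left(249 + \frac{i \sqrt{1105}}{2}\right) + \frac{1}{-377} = \left(249 + \frac{i \sqrt{1105}}{2}\right) - \frac{1}{377} = \frac{93872}{377} + \frac{i \sqrt{1105}}{2}$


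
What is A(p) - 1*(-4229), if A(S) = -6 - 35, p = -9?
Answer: 4188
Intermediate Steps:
A(S) = -41
A(p) - 1*(-4229) = -41 - 1*(-4229) = -41 + 4229 = 4188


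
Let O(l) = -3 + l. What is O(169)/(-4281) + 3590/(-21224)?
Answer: -9445987/45429972 ≈ -0.20792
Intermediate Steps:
O(169)/(-4281) + 3590/(-21224) = (-3 + 169)/(-4281) + 3590/(-21224) = 166*(-1/4281) + 3590*(-1/21224) = -166/4281 - 1795/10612 = -9445987/45429972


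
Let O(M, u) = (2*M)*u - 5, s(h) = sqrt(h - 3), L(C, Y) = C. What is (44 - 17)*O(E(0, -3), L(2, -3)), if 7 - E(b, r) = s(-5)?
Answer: 621 - 216*I*sqrt(2) ≈ 621.0 - 305.47*I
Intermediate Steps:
s(h) = sqrt(-3 + h)
E(b, r) = 7 - 2*I*sqrt(2) (E(b, r) = 7 - sqrt(-3 - 5) = 7 - sqrt(-8) = 7 - 2*I*sqrt(2))
O(M, u) = -5 + 2*M*u (O(M, u) = 2*M*u - 5 = -5 + 2*M*u)
(44 - 17)*O(E(0, -3), L(2, -3)) = (44 - 17)*(-5 + 2*(7 - 2*I*sqrt(2))*2) = 27*(-5 + (28 - 8*I*sqrt(2))) = 27*(23 - 8*I*sqrt(2)) = 621 - 216*I*sqrt(2)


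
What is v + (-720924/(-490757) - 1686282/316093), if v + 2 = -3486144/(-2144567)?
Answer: -1410608348253889304/332675639339055367 ≈ -4.2402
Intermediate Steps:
v = -802990/2144567 (v = -2 - 3486144/(-2144567) = -2 - 3486144*(-1/2144567) = -2 + 3486144/2144567 = -802990/2144567 ≈ -0.37443)
v + (-720924/(-490757) - 1686282/316093) = -802990/2144567 + (-720924/(-490757) - 1686282/316093) = -802990/2144567 + (-720924*(-1/490757) - 1686282*1/316093) = -802990/2144567 + (720924/490757 - 1686282/316093) = -802990/2144567 - 599675665542/155124852401 = -1410608348253889304/332675639339055367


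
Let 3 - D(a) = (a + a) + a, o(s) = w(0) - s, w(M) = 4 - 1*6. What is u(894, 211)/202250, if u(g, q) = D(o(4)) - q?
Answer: -19/20225 ≈ -0.00093943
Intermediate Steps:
w(M) = -2 (w(M) = 4 - 6 = -2)
o(s) = -2 - s
D(a) = 3 - 3*a (D(a) = 3 - ((a + a) + a) = 3 - (2*a + a) = 3 - 3*a)
u(g, q) = 21 - q (u(g, q) = (3 - 3*(-2 - 1*4)) - q = (3 - 3*(-2 - 4)) - q = (3 - 3*(-6)) - q = (3 + 18) - q = 21 - q)
u(894, 211)/202250 = (21 - 1*211)/202250 = (21 - 211)*(1/202250) = -190*1/202250 = -19/20225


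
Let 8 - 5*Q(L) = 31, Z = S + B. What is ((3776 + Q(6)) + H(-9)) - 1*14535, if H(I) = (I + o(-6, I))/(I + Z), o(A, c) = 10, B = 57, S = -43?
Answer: -53817/5 ≈ -10763.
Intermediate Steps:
Z = 14 (Z = -43 + 57 = 14)
Q(L) = -23/5 (Q(L) = 8/5 - ⅕*31 = 8/5 - 31/5 = -23/5)
H(I) = (10 + I)/(14 + I) (H(I) = (I + 10)/(I + 14) = (10 + I)/(14 + I))
((3776 + Q(6)) + H(-9)) - 1*14535 = ((3776 - 23/5) + (10 - 9)/(14 - 9)) - 1*14535 = (18857/5 + 1/5) - 14535 = (18857/5 + (⅕)*1) - 14535 = (18857/5 + ⅕) - 14535 = 18858/5 - 14535 = -53817/5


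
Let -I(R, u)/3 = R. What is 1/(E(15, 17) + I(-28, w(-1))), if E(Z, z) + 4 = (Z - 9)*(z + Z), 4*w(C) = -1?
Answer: 1/272 ≈ 0.0036765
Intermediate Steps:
w(C) = -¼ (w(C) = (¼)*(-1) = -¼)
I(R, u) = -3*R
E(Z, z) = -4 + (-9 + Z)*(Z + z) (E(Z, z) = -4 + (Z - 9)*(z + Z) = -4 + (-9 + Z)*(Z + z))
1/(E(15, 17) + I(-28, w(-1))) = 1/((-4 + 15² - 9*15 - 9*17 + 15*17) - 3*(-28)) = 1/((-4 + 225 - 135 - 153 + 255) + 84) = 1/(188 + 84) = 1/272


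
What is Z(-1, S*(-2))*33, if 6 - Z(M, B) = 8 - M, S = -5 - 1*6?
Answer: -99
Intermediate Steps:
S = -11 (S = -5 - 6 = -11)
Z(M, B) = -2 + M (Z(M, B) = 6 - (8 - M) = 6 + (-8 + M) = -2 + M)
Z(-1, S*(-2))*33 = (-2 - 1)*33 = -3*33 = -99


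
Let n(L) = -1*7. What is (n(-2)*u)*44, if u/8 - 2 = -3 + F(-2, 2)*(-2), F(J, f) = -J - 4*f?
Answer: -27104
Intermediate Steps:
u = 88 (u = 16 + 8*(-3 + (-1*(-2) - 4*2)*(-2)) = 16 + 8*(-3 + (2 - 8)*(-2)) = 16 + 8*(-3 - 6*(-2)) = 16 + 8*(-3 + 12) = 16 + 8*9 = 16 + 72 = 88)
n(L) = -7
(n(-2)*u)*44 = -7*88*44 = -616*44 = -27104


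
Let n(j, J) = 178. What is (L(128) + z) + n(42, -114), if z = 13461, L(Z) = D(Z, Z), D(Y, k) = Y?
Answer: 13767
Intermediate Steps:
L(Z) = Z
(L(128) + z) + n(42, -114) = (128 + 13461) + 178 = 13589 + 178 = 13767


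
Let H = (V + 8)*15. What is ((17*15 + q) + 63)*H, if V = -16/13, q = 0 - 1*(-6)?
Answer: 427680/13 ≈ 32898.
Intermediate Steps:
q = 6 (q = 0 + 6 = 6)
V = -16/13 (V = -16*1/13 = -16/13 ≈ -1.2308)
H = 1320/13 (H = (-16/13 + 8)*15 = (88/13)*15 = 1320/13 ≈ 101.54)
((17*15 + q) + 63)*H = ((17*15 + 6) + 63)*(1320/13) = ((255 + 6) + 63)*(1320/13) = (261 + 63)*(1320/13) = 324*(1320/13) = 427680/13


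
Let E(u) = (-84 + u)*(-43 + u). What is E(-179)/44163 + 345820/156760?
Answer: 407083967/115383198 ≈ 3.5281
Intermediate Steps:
E(-179)/44163 + 345820/156760 = (3612 + (-179)² - 127*(-179))/44163 + 345820/156760 = (3612 + 32041 + 22733)*(1/44163) + 345820*(1/156760) = 58386*(1/44163) + 17291/7838 = 19462/14721 + 17291/7838 = 407083967/115383198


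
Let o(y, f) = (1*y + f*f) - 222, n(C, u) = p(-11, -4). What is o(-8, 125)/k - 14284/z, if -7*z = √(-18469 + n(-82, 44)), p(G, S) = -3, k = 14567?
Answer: 15395/14567 - 24997*I*√4618/2309 ≈ 1.0568 - 735.68*I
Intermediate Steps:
n(C, u) = -3
z = -2*I*√4618/7 (z = -√(-18469 - 3)/7 = -2*I*√4618/7 ≈ -19.416*I)
o(y, f) = -222 + y + f² (o(y, f) = (y + f²) - 222 = -222 + y + f²)
o(-8, 125)/k - 14284/z = (-222 - 8 + 125²)/14567 - 14284*7*I*√4618/9236 = (-222 - 8 + 15625)*(1/14567) - 24997*I*√4618/2309 = 15395*(1/14567) - 24997*I*√4618/2309 = 15395/14567 - 24997*I*√4618/2309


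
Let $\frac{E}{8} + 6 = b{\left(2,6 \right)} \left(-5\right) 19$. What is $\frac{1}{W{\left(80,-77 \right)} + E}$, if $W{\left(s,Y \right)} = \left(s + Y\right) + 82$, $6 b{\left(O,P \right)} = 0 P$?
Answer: $\frac{1}{37} \approx 0.027027$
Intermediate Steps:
$b{\left(O,P \right)} = 0$ ($b{\left(O,P \right)} = \frac{0 P}{6} = \frac{1}{6} \cdot 0 = 0$)
$E = -48$ ($E = -48 + 8 \cdot 0 \left(-5\right) 19 = -48 + 8 \cdot 0 \cdot 19 = -48 + 8 \cdot 0 = -48 + 0 = -48$)
$W{\left(s,Y \right)} = 82 + Y + s$ ($W{\left(s,Y \right)} = \left(Y + s\right) + 82 = 82 + Y + s$)
$\frac{1}{W{\left(80,-77 \right)} + E} = \frac{1}{\left(82 - 77 + 80\right) - 48} = \frac{1}{85 - 48} = \frac{1}{37}$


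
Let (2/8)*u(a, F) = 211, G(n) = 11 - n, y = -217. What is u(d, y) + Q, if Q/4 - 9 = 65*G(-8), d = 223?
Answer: 5820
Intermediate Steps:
u(a, F) = 844 (u(a, F) = 4*211 = 844)
Q = 4976 (Q = 36 + 4*(65*(11 - 1*(-8))) = 36 + 4*(65*(11 + 8)) = 36 + 4*(65*19) = 36 + 4*1235 = 36 + 4940 = 4976)
u(d, y) + Q = 844 + 4976 = 5820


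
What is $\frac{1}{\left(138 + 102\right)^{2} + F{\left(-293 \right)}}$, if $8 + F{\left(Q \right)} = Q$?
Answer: $\frac{1}{57299} \approx 1.7452 \cdot 10^{-5}$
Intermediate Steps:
$F{\left(Q \right)} = -8 + Q$
$\frac{1}{\left(138 + 102\right)^{2} + F{\left(-293 \right)}} = \frac{1}{\left(138 + 102\right)^{2} - 301} = \frac{1}{240^{2} - 301} = \frac{1}{57600 - 301} = \frac{1}{57299}$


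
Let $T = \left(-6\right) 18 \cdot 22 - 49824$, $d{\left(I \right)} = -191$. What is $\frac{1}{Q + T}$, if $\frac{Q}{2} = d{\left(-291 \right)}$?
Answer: $- \frac{1}{52582} \approx -1.9018 \cdot 10^{-5}$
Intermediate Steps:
$Q = -382$ ($Q = 2 \left(-191\right) = -382$)
$T = -52200$ ($T = \left(-108\right) 22 - 49824 = -2376 - 49824 = -52200$)
$\frac{1}{Q + T} = \frac{1}{-382 - 52200} = \frac{1}{-52582} = - \frac{1}{52582}$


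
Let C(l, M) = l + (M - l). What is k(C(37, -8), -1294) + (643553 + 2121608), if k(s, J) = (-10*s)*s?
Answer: 2764521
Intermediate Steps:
C(l, M) = M
k(s, J) = -10*s²
k(C(37, -8), -1294) + (643553 + 2121608) = -10*(-8)² + (643553 + 2121608) = -10*64 + 2765161 = -640 + 2765161 = 2764521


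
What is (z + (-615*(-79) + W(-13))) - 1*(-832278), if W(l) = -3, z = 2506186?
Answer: 3387046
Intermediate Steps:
(z + (-615*(-79) + W(-13))) - 1*(-832278) = (2506186 + (-615*(-79) - 3)) - 1*(-832278) = (2506186 + (48585 - 3)) + 832278 = (2506186 + 48582) + 832278 = 2554768 + 832278 = 3387046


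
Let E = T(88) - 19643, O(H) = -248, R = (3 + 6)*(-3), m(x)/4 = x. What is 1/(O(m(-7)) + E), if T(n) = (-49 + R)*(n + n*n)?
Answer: -1/615123 ≈ -1.6257e-6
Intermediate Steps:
m(x) = 4*x
R = -27 (R = 9*(-3) = -27)
T(n) = -76*n - 76*n**2 (T(n) = (-49 - 27)*(n + n*n) = -76*(n + n**2) = -76*n - 76*n**2)
E = -614875 (E = -76*88*(1 + 88) - 19643 = -76*88*89 - 19643 = -595232 - 19643 = -614875)
1/(O(m(-7)) + E) = 1/(-248 - 614875) = 1/(-615123) = -1/615123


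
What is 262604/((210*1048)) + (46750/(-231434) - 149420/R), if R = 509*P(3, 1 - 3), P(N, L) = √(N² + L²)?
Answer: 901549181/909535620 - 149420*√13/6617 ≈ -80.427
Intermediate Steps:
P(N, L) = √(L² + N²)
R = 509*√13 (R = 509*√((1 - 3)² + 3²) = 509*√((-2)² + 9) = 509*√(4 + 9) = 509*√13 ≈ 1835.2)
262604/((210*1048)) + (46750/(-231434) - 149420/R) = 262604/((210*1048)) + (46750/(-231434) - 149420*√13/6617) = 262604/220080 + (46750*(-1/231434) - 149420*√13/6617) = 262604*(1/220080) + (-23375/115717 - 149420*√13/6617) = 65651/55020 + (-23375/115717 - 149420*√13/6617) = 901549181/909535620 - 149420*√13/6617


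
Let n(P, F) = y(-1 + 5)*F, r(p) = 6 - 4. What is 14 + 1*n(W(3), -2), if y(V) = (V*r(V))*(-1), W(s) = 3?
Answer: 30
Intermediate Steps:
r(p) = 2
y(V) = -2*V (y(V) = (V*2)*(-1) = (2*V)*(-1) = -2*V)
n(P, F) = -8*F (n(P, F) = (-2*(-1 + 5))*F = (-2*4)*F = -8*F)
14 + 1*n(W(3), -2) = 14 + 1*(-8*(-2)) = 14 + 1*16 = 14 + 16 = 30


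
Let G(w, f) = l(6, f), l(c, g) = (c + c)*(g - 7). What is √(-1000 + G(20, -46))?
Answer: 2*I*√409 ≈ 40.448*I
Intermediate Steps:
l(c, g) = 2*c*(-7 + g) (l(c, g) = (2*c)*(-7 + g) = 2*c*(-7 + g))
G(w, f) = -84 + 12*f (G(w, f) = 2*6*(-7 + f) = -84 + 12*f)
√(-1000 + G(20, -46)) = √(-1000 + (-84 + 12*(-46))) = √(-1000 + (-84 - 552)) = √(-1000 - 636) = √(-1636) = 2*I*√409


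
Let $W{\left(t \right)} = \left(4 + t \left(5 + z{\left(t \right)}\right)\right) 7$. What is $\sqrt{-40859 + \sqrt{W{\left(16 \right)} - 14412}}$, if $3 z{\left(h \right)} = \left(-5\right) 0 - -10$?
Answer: $\frac{\sqrt{-367731 + 12 i \sqrt{7566}}}{3} \approx 0.28688 + 202.14 i$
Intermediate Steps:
$z{\left(h \right)} = \frac{10}{3}$ ($z{\left(h \right)} = \frac{\left(-5\right) 0 - -10}{3} = \frac{0 + \left(12 - 2\right)}{3} = \frac{0 + 10}{3} = \frac{1}{3} \cdot 10 = \frac{10}{3}$)
$W{\left(t \right)} = 28 + \frac{175 t}{3}$ ($W{\left(t \right)} = \left(4 + t \left(5 + \frac{10}{3}\right)\right) 7 = \left(4 + t \frac{25}{3}\right) 7 = \left(4 + \frac{25 t}{3}\right) 7 = 28 + \frac{175 t}{3}$)
$\sqrt{-40859 + \sqrt{W{\left(16 \right)} - 14412}} = \sqrt{-40859 + \sqrt{\left(28 + \frac{175}{3} \cdot 16\right) - 14412}} = \sqrt{-40859 + \sqrt{\left(28 + \frac{2800}{3}\right) - 14412}} = \sqrt{-40859 + \sqrt{\frac{2884}{3} - 14412}} = \sqrt{-40859 + \sqrt{- \frac{40352}{3}}} = \sqrt{-40859 + \frac{4 i \sqrt{7566}}{3}}$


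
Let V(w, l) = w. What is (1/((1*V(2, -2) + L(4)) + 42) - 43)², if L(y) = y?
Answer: 4255969/2304 ≈ 1847.2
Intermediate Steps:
(1/((1*V(2, -2) + L(4)) + 42) - 43)² = (1/((1*2 + 4) + 42) - 43)² = (1/((2 + 4) + 42) - 43)² = (1/(6 + 42) - 43)² = (1/48 - 43)² = (-2063/48)² = 4255969/2304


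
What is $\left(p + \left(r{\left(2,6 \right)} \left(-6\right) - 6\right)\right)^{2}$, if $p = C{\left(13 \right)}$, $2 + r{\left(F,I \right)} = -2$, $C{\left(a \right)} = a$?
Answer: $961$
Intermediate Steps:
$r{\left(F,I \right)} = -4$ ($r{\left(F,I \right)} = -2 - 2 = -4$)
$p = 13$
$\left(p + \left(r{\left(2,6 \right)} \left(-6\right) - 6\right)\right)^{2} = \left(13 - -18\right)^{2} = \left(13 + \left(24 - 6\right)\right)^{2} = \left(13 + 18\right)^{2} = 31^{2} = 961$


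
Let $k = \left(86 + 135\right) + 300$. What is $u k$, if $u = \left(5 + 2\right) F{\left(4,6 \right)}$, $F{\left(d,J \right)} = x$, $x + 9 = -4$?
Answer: $-47411$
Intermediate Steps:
$x = -13$ ($x = -9 - 4 = -13$)
$F{\left(d,J \right)} = -13$
$u = -91$ ($u = \left(5 + 2\right) \left(-13\right) = 7 \left(-13\right) = -91$)
$k = 521$ ($k = 221 + 300 = 521$)
$u k = \left(-91\right) 521 = -47411$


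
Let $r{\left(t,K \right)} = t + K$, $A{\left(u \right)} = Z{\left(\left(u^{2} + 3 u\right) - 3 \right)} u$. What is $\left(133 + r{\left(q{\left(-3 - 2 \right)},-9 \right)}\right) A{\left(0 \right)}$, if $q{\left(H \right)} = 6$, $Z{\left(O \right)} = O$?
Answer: $0$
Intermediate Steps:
$A{\left(u \right)} = u \left(-3 + u^{2} + 3 u\right)$ ($A{\left(u \right)} = \left(\left(u^{2} + 3 u\right) - 3\right) u = \left(-3 + u^{2} + 3 u\right) u = u \left(-3 + u^{2} + 3 u\right)$)
$r{\left(t,K \right)} = K + t$
$\left(133 + r{\left(q{\left(-3 - 2 \right)},-9 \right)}\right) A{\left(0 \right)} = \left(133 + \left(-9 + 6\right)\right) 0 \left(-3 + 0^{2} + 3 \cdot 0\right) = \left(133 - 3\right) 0 \left(-3 + 0 + 0\right) = 130 \cdot 0 \left(-3\right) = 130 \cdot 0 = 0$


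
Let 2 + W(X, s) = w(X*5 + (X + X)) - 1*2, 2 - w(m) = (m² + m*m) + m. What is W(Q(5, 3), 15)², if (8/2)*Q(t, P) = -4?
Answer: 8649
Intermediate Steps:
Q(t, P) = -1 (Q(t, P) = (¼)*(-4) = -1)
w(m) = 2 - m - 2*m² (w(m) = 2 - ((m² + m*m) + m) = 2 - ((m² + m²) + m) = 2 - (2*m² + m) = 2 - (m + 2*m²) = 2 + (-m - 2*m²) = 2 - m - 2*m²)
W(X, s) = -2 - 98*X² - 7*X (W(X, s) = -2 + ((2 - (X*5 + (X + X)) - 2*(X*5 + (X + X))²) - 1*2) = -2 + ((2 - (5*X + 2*X) - 2*(5*X + 2*X)²) - 2) = -2 + ((2 - 7*X - 2*49*X²) - 2) = -2 + ((2 - 7*X - 98*X²) - 2) = -2 + ((2 - 98*X² - 7*X) - 2) = -2 + (-98*X² - 7*X) = -2 - 98*X² - 7*X)
W(Q(5, 3), 15)² = (-2 - 98*(-1)² - 7*(-1))² = (-2 - 98*1 + 7)² = (-2 - 98 + 7)² = (-93)² = 8649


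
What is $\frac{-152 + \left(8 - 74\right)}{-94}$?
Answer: $\frac{109}{47} \approx 2.3191$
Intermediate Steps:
$\frac{-152 + \left(8 - 74\right)}{-94} = \left(-152 - 66\right) \left(- \frac{1}{94}\right) = \left(-218\right) \left(- \frac{1}{94}\right) = \frac{109}{47}$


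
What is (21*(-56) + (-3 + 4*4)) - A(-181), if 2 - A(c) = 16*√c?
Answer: -1165 + 16*I*√181 ≈ -1165.0 + 215.26*I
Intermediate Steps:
A(c) = 2 - 16*√c
(21*(-56) + (-3 + 4*4)) - A(-181) = (21*(-56) + (-3 + 4*4)) - (2 - 16*I*√181) = (-1176 + (-3 + 16)) - (2 - 16*I*√181) = (-1176 + 13) - (2 - 16*I*√181) = -1163 + (-2 + 16*I*√181) = -1165 + 16*I*√181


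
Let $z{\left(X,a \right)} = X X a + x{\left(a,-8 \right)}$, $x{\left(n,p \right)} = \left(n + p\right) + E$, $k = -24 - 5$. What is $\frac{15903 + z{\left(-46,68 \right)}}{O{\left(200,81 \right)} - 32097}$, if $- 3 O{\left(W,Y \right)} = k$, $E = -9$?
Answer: $- \frac{239763}{48131} \approx -4.9815$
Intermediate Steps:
$k = -29$
$x{\left(n,p \right)} = -9 + n + p$ ($x{\left(n,p \right)} = \left(n + p\right) - 9 = -9 + n + p$)
$O{\left(W,Y \right)} = \frac{29}{3}$ ($O{\left(W,Y \right)} = \left(- \frac{1}{3}\right) \left(-29\right) = \frac{29}{3}$)
$z{\left(X,a \right)} = -17 + a + a X^{2}$ ($z{\left(X,a \right)} = X X a - \left(17 - a\right) = X^{2} a + \left(-17 + a\right) = a X^{2} + \left(-17 + a\right) = -17 + a + a X^{2}$)
$\frac{15903 + z{\left(-46,68 \right)}}{O{\left(200,81 \right)} - 32097} = \frac{15903 + \left(-17 + 68 + 68 \left(-46\right)^{2}\right)}{\frac{29}{3} - 32097} = \frac{15903 + \left(-17 + 68 + 68 \cdot 2116\right)}{- \frac{96262}{3}} = \left(15903 + \left(-17 + 68 + 143888\right)\right) \left(- \frac{3}{96262}\right) = \left(15903 + 143939\right) \left(- \frac{3}{96262}\right) = 159842 \left(- \frac{3}{96262}\right) = - \frac{239763}{48131}$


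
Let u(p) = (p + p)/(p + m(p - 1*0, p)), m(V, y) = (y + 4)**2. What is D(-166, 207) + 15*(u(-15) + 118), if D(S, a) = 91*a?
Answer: 1091946/53 ≈ 20603.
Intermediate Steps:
m(V, y) = (4 + y)**2
u(p) = 2*p/(p + (4 + p)**2) (u(p) = (p + p)/(p + (4 + p)**2) = (2*p)/(p + (4 + p)**2) = 2*p/(p + (4 + p)**2))
D(-166, 207) + 15*(u(-15) + 118) = 91*207 + 15*(2*(-15)/(-15 + (4 - 15)**2) + 118) = 18837 + 15*(2*(-15)/(-15 + (-11)**2) + 118) = 18837 + 15*(2*(-15)/(-15 + 121) + 118) = 18837 + 15*(2*(-15)/106 + 118) = 18837 + 15*(2*(-15)*(1/106) + 118) = 18837 + 15*(-15/53 + 118) = 18837 + 15*(6239/53) = 18837 + 93585/53 = 1091946/53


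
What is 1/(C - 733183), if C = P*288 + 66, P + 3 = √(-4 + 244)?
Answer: -733981/538708201801 - 1152*√15/538708201801 ≈ -1.3708e-6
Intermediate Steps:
P = -3 + 4*√15 (P = -3 + √(-4 + 244) = -3 + √240 = -3 + 4*√15 ≈ 12.492)
C = -798 + 1152*√15 (C = (-3 + 4*√15)*288 + 66 = (-864 + 1152*√15) + 66 = -798 + 1152*√15 ≈ 3663.7)
1/(C - 733183) = 1/((-798 + 1152*√15) - 733183) = 1/(-733981 + 1152*√15)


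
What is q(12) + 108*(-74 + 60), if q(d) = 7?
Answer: -1505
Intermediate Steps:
q(12) + 108*(-74 + 60) = 7 + 108*(-74 + 60) = 7 + 108*(-14) = 7 - 1512 = -1505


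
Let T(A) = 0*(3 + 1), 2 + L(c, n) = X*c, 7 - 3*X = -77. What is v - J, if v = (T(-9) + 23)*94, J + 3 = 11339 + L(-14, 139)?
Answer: -8780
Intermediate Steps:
X = 28 (X = 7/3 - ⅓*(-77) = 7/3 + 77/3 = 28)
L(c, n) = -2 + 28*c
T(A) = 0 (T(A) = 0*4 = 0)
J = 10942 (J = -3 + (11339 + (-2 + 28*(-14))) = -3 + (11339 + (-2 - 392)) = -3 + (11339 - 394) = -3 + 10945 = 10942)
v = 2162 (v = (0 + 23)*94 = 23*94 = 2162)
v - J = 2162 - 1*10942 = 2162 - 10942 = -8780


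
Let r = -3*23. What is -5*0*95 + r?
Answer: -69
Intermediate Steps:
r = -69
-5*0*95 + r = -5*0*95 - 69 = 0*95 - 69 = 0 - 69 = -69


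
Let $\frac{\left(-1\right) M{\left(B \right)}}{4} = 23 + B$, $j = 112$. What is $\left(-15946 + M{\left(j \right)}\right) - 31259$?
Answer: $-47745$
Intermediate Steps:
$M{\left(B \right)} = -92 - 4 B$ ($M{\left(B \right)} = - 4 \left(23 + B\right) = -92 - 4 B$)
$\left(-15946 + M{\left(j \right)}\right) - 31259 = \left(-15946 - 540\right) - 31259 = -16486 - 31259 = -47745$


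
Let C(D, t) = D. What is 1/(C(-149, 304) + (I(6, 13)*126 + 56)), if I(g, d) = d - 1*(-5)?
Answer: 1/2175 ≈ 0.00045977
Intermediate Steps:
I(g, d) = 5 + d (I(g, d) = d + 5 = 5 + d)
1/(C(-149, 304) + (I(6, 13)*126 + 56)) = 1/(-149 + ((5 + 13)*126 + 56)) = 1/(-149 + (18*126 + 56)) = 1/(-149 + (2268 + 56)) = 1/(-149 + 2324) = 1/2175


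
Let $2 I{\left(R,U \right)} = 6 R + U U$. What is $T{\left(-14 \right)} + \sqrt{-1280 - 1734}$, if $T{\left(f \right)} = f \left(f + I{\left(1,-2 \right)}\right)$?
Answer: $126 + i \sqrt{3014} \approx 126.0 + 54.9 i$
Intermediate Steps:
$I{\left(R,U \right)} = \frac{U^{2}}{2} + 3 R$ ($I{\left(R,U \right)} = \frac{6 R + U U}{2} = \frac{6 R + U^{2}}{2} = \frac{U^{2} + 6 R}{2} = \frac{U^{2}}{2} + 3 R$)
$T{\left(f \right)} = f \left(5 + f\right)$ ($T{\left(f \right)} = f \left(f + \left(\frac{\left(-2\right)^{2}}{2} + 3 \cdot 1\right)\right) = f \left(f + \left(\frac{1}{2} \cdot 4 + 3\right)\right) = f \left(f + \left(2 + 3\right)\right) = f \left(f + 5\right) = f \left(5 + f\right)$)
$T{\left(-14 \right)} + \sqrt{-1280 - 1734} = - 14 \left(5 - 14\right) + \sqrt{-1280 - 1734} = \left(-14\right) \left(-9\right) + \sqrt{-3014} = 126 + i \sqrt{3014}$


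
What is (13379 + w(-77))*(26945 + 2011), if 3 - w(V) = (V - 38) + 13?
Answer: 390442704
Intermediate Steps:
w(V) = 28 - V (w(V) = 3 - ((V - 38) + 13) = 3 - ((-38 + V) + 13) = 3 - (-25 + V) = 3 + (25 - V) = 28 - V)
(13379 + w(-77))*(26945 + 2011) = (13379 + (28 - 1*(-77)))*(26945 + 2011) = (13379 + (28 + 77))*28956 = (13379 + 105)*28956 = 13484*28956 = 390442704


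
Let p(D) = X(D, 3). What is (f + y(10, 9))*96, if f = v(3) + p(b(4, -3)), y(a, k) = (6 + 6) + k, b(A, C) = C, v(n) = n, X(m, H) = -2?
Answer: 2112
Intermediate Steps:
p(D) = -2
y(a, k) = 12 + k
f = 1 (f = 3 - 2 = 1)
(f + y(10, 9))*96 = (1 + (12 + 9))*96 = (1 + 21)*96 = 22*96 = 2112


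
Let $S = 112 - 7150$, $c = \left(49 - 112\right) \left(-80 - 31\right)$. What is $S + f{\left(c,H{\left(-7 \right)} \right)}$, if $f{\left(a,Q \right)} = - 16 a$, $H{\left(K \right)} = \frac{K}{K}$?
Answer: $-118926$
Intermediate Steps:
$c = 6993$ ($c = \left(-63\right) \left(-111\right) = 6993$)
$H{\left(K \right)} = 1$
$S = -7038$ ($S = 112 - 7150 = -7038$)
$S + f{\left(c,H{\left(-7 \right)} \right)} = -7038 - 111888 = -118926$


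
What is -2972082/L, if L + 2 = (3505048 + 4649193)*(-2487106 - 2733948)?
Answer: 495347/7095622098336 ≈ 6.9810e-8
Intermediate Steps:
L = -42573732590016 (L = -2 + (3505048 + 4649193)*(-2487106 - 2733948) = -2 + 8154241*(-5221054) = -2 - 42573732590014 = -42573732590016)
-2972082/L = -2972082/(-42573732590016) = -2972082*(-1/42573732590016) = 495347/7095622098336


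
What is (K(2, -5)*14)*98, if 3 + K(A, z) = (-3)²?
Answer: 8232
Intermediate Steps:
K(A, z) = 6 (K(A, z) = -3 + (-3)² = -3 + 9 = 6)
(K(2, -5)*14)*98 = (6*14)*98 = 84*98 = 8232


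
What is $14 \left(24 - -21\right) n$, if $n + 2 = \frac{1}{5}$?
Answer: $-1134$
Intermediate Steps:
$n = - \frac{9}{5}$ ($n = -2 + \frac{1}{5} = - \frac{9}{5} \approx -1.8$)
$14 \left(24 - -21\right) n = 14 \left(24 - -21\right) \left(- \frac{9}{5}\right) = 14 \left(24 + 21\right) \left(- \frac{9}{5}\right) = 14 \cdot 45 \left(- \frac{9}{5}\right) = 630 \left(- \frac{9}{5}\right) = -1134$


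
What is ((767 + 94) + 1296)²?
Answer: 4652649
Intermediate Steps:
((767 + 94) + 1296)² = (861 + 1296)² = 2157² = 4652649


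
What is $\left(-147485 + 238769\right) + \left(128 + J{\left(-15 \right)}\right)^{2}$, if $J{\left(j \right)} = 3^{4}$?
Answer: $134965$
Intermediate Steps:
$J{\left(j \right)} = 81$
$\left(-147485 + 238769\right) + \left(128 + J{\left(-15 \right)}\right)^{2} = \left(-147485 + 238769\right) + \left(128 + 81\right)^{2} = 91284 + 209^{2} = 91284 + 43681 = 134965$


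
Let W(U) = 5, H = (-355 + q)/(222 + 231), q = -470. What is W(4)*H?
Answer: -1375/151 ≈ -9.1060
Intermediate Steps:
H = -275/151 (H = (-355 - 470)/(222 + 231) = -825/453 = -825*1/453 = -275/151 ≈ -1.8212)
W(4)*H = 5*(-275/151) = -1375/151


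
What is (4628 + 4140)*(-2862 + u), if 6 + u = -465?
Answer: -29223744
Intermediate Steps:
u = -471 (u = -6 - 465 = -471)
(4628 + 4140)*(-2862 + u) = (4628 + 4140)*(-2862 - 471) = 8768*(-3333) = -29223744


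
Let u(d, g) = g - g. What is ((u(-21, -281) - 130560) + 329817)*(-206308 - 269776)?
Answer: -94863069588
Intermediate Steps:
u(d, g) = 0
((u(-21, -281) - 130560) + 329817)*(-206308 - 269776) = ((0 - 130560) + 329817)*(-206308 - 269776) = (-130560 + 329817)*(-476084) = 199257*(-476084) = -94863069588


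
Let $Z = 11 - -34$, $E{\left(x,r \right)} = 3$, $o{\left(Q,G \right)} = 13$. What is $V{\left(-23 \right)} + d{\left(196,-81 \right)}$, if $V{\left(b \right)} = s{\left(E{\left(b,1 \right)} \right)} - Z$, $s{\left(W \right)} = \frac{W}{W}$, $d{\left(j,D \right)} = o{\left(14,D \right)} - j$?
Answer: $-227$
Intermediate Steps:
$Z = 45$ ($Z = 11 + 34 = 45$)
$d{\left(j,D \right)} = 13 - j$
$s{\left(W \right)} = 1$
$V{\left(b \right)} = -44$ ($V{\left(b \right)} = 1 - 45 = -44$)
$V{\left(-23 \right)} + d{\left(196,-81 \right)} = -44 + \left(13 - 196\right) = -44 - 183 = -227$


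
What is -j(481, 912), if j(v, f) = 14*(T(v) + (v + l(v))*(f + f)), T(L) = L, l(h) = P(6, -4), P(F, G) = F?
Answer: -12442766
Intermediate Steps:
l(h) = 6
j(v, f) = 14*v + 28*f*(6 + v) (j(v, f) = 14*(v + (v + 6)*(f + f)) = 14*(v + (6 + v)*(2*f)) = 14*(v + 2*f*(6 + v)) = 14*v + 28*f*(6 + v))
-j(481, 912) = -(14*481 + 168*912 + 28*912*481) = -(6734 + 153216 + 12282816) = -1*12442766 = -12442766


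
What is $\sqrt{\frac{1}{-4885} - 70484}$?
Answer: $\frac{3 i \sqrt{186886172865}}{4885} \approx 265.49 i$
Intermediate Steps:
$\sqrt{\frac{1}{-4885} - 70484} = \sqrt{- \frac{1}{4885} - 70484} = \sqrt{- \frac{344314341}{4885}} = \frac{3 i \sqrt{186886172865}}{4885}$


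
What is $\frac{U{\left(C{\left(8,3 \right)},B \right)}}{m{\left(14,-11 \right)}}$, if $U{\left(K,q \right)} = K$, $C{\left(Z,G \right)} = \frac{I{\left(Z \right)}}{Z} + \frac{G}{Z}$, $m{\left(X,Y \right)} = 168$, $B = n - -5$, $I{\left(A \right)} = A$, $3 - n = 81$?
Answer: $\frac{11}{1344} \approx 0.0081845$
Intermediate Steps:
$n = -78$ ($n = 3 - 81 = -78$)
$B = -73$ ($B = -78 - -5 = -78 + 5 = -73$)
$C{\left(Z,G \right)} = 1 + \frac{G}{Z}$ ($C{\left(Z,G \right)} = \frac{Z}{Z} + \frac{G}{Z} = 1 + \frac{G}{Z}$)
$\frac{U{\left(C{\left(8,3 \right)},B \right)}}{m{\left(14,-11 \right)}} = \frac{\frac{1}{8} \left(3 + 8\right)}{168} = \frac{1}{8} \cdot 11 \cdot \frac{1}{168} = \frac{11}{8} \cdot \frac{1}{168} = \frac{11}{1344}$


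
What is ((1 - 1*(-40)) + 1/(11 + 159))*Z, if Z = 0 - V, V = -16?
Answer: 55768/85 ≈ 656.09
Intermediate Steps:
Z = 16 (Z = 0 - 1*(-16) = 0 + 16 = 16)
((1 - 1*(-40)) + 1/(11 + 159))*Z = ((1 - 1*(-40)) + 1/(11 + 159))*16 = ((1 + 40) + 1/170)*16 = (41 + 1/170)*16 = (6971/170)*16 = 55768/85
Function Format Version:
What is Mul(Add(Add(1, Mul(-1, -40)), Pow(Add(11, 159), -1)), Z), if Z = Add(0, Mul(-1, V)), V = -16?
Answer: Rational(55768, 85) ≈ 656.09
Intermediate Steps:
Z = 16 (Z = Add(0, Mul(-1, -16)) = Add(0, 16) = 16)
Mul(Add(Add(1, Mul(-1, -40)), Pow(Add(11, 159), -1)), Z) = Mul(Add(Add(1, Mul(-1, -40)), Pow(Add(11, 159), -1)), 16) = Mul(Add(Add(1, 40), Pow(170, -1)), 16) = Mul(Add(41, Rational(1, 170)), 16) = Mul(Rational(6971, 170), 16) = Rational(55768, 85)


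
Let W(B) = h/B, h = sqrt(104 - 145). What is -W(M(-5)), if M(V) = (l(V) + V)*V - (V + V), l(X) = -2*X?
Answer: I*sqrt(41)/15 ≈ 0.42688*I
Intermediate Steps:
M(V) = -V**2 - 2*V (M(V) = (-2*V + V)*V - (V + V) = (-V)*V - 2*V = -V**2 - 2*V)
h = I*sqrt(41) (h = sqrt(-41) = I*sqrt(41) ≈ 6.4031*I)
W(B) = I*sqrt(41)/B (W(B) = (I*sqrt(41))/B = I*sqrt(41)/B)
-W(M(-5)) = -I*sqrt(41)/((-1*(-5)*(2 - 5))) = -I*sqrt(41)/((-1*(-5)*(-3))) = -I*sqrt(41)/(-15) = -I*sqrt(41)*(-1)/15 = -(-1)*I*sqrt(41)/15 = I*sqrt(41)/15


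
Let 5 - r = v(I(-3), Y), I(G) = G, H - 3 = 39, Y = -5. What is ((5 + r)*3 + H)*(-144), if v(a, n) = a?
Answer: -11664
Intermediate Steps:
H = 42 (H = 3 + 39 = 42)
r = 8 (r = 5 - 1*(-3) = 5 + 3 = 8)
((5 + r)*3 + H)*(-144) = ((5 + 8)*3 + 42)*(-144) = (13*3 + 42)*(-144) = (39 + 42)*(-144) = 81*(-144) = -11664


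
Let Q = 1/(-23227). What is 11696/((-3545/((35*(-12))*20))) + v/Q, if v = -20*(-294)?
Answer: -96811855560/709 ≈ -1.3655e+8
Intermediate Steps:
v = 5880
Q = -1/23227 ≈ -4.3053e-5
11696/((-3545/((35*(-12))*20))) + v/Q = 11696/((-3545/((35*(-12))*20))) + 5880/(-1/23227) = 11696/((-3545/((-420*20)))) + 5880*(-23227) = 11696/((-3545/(-8400))) - 136574760 = 11696/((-3545*(-1/8400))) - 136574760 = 11696/(709/1680) - 136574760 = 11696*(1680/709) - 136574760 = 19649280/709 - 136574760 = -96811855560/709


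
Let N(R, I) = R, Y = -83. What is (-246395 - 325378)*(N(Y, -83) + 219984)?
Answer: -125733454473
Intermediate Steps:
(-246395 - 325378)*(N(Y, -83) + 219984) = (-246395 - 325378)*(-83 + 219984) = -571773*219901 = -125733454473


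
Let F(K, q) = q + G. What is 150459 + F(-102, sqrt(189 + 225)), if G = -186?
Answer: 150273 + 3*sqrt(46) ≈ 1.5029e+5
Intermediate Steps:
F(K, q) = -186 + q (F(K, q) = q - 186 = -186 + q)
150459 + F(-102, sqrt(189 + 225)) = 150459 + (-186 + sqrt(189 + 225)) = 150459 + (-186 + sqrt(414)) = 150459 + (-186 + 3*sqrt(46)) = 150273 + 3*sqrt(46)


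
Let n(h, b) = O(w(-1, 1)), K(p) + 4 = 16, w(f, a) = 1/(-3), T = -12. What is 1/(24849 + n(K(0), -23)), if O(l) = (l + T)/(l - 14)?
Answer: 43/1068544 ≈ 4.0242e-5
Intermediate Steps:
w(f, a) = -⅓
K(p) = 12 (K(p) = -4 + 16 = 12)
O(l) = (-12 + l)/(-14 + l) (O(l) = (l - 12)/(l - 14) = (-12 + l)/(-14 + l))
n(h, b) = 37/43 (n(h, b) = (-12 - ⅓)/(-14 - ⅓) = -37/3/(-43/3) = -3/43*(-37/3) = 37/43)
1/(24849 + n(K(0), -23)) = 1/(24849 + 37/43) = 1/(1068544/43) = 43/1068544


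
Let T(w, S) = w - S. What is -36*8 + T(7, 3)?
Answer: -284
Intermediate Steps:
-36*8 + T(7, 3) = -36*8 + (7 - 1*3) = -288 + (7 - 3) = -288 + 4 = -284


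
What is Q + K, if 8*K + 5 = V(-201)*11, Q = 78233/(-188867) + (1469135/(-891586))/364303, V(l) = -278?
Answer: -94052138436143085495/245381638080023144 ≈ -383.29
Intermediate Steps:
Q = -25410939063556059/61345409520005786 (Q = 78233*(-1/188867) + (1469135*(-1/891586))*(1/364303) = -78233/188867 - 1469135/891586*1/364303 = -78233/188867 - 1469135/324807454558 = -25410939063556059/61345409520005786 ≈ -0.41423)
K = -3063/8 (K = -5/8 + (-278*11)/8 = -5/8 + (⅛)*(-3058) = -5/8 - 1529/4 = -3063/8 ≈ -382.88)
Q + K = -25410939063556059/61345409520005786 - 3063/8 = -94052138436143085495/245381638080023144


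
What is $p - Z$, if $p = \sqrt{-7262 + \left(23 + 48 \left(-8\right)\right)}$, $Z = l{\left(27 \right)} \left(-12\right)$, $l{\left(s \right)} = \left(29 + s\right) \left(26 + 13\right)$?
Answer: $26208 + 33 i \sqrt{7} \approx 26208.0 + 87.31 i$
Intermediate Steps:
$l{\left(s \right)} = 1131 + 39 s$ ($l{\left(s \right)} = \left(29 + s\right) 39 = 1131 + 39 s$)
$Z = -26208$ ($Z = \left(1131 + 39 \cdot 27\right) \left(-12\right) = \left(1131 + 1053\right) \left(-12\right) = 2184 \left(-12\right) = -26208$)
$p = 33 i \sqrt{7}$ ($p = \sqrt{-7262 + \left(23 - 384\right)} = \sqrt{-7262 - 361} = \sqrt{-7623} = 33 i \sqrt{7} \approx 87.31 i$)
$p - Z = 33 i \sqrt{7} - -26208 = 33 i \sqrt{7} + 26208 = 26208 + 33 i \sqrt{7}$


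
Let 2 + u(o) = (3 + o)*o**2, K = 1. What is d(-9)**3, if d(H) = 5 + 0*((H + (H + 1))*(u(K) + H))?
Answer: 125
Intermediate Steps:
u(o) = -2 + o**2*(3 + o) (u(o) = -2 + (3 + o)*o**2 = -2 + o**2*(3 + o))
d(H) = 5 (d(H) = 5 + 0*((H + (H + 1))*((-2 + 1**3 + 3*1**2) + H)) = 5 + 0*((H + (1 + H))*((-2 + 1 + 3*1) + H)) = 5 + 0*((1 + 2*H)*((-2 + 1 + 3) + H)) = 5 + 0*((1 + 2*H)*(2 + H)) = 5 + 0 = 5)
d(-9)**3 = 5**3 = 125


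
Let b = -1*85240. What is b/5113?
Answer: -85240/5113 ≈ -16.671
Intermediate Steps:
b = -85240
b/5113 = -85240/5113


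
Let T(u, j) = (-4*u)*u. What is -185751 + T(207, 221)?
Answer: -357147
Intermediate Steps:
T(u, j) = -4*u²
-185751 + T(207, 221) = -185751 - 4*207² = -185751 - 4*42849 = -185751 - 171396 = -357147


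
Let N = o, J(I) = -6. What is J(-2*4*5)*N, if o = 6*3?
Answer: -108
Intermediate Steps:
o = 18
N = 18
J(-2*4*5)*N = -6*18 = -108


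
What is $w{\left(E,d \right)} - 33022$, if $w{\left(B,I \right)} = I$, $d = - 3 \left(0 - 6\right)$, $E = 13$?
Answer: $-33004$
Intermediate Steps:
$d = 18$ ($d = \left(-3\right) \left(-6\right) = 18$)
$w{\left(E,d \right)} - 33022 = 18 - 33022 = -33004$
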